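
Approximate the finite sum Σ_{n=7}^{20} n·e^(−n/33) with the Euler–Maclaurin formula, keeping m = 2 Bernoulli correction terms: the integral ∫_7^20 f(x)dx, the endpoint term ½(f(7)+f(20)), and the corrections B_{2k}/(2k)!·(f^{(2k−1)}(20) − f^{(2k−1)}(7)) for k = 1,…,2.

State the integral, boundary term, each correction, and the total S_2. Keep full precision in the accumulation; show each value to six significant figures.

Integral: ∫_7^20 x·e^(−x/33) dx = 113.632.
Boundary: ½(f(7) + f(20)) = ½(5.66207 + 10.9099) = 8.28599.
Integral + boundary = 121.918.
Correction k=1: B_{2}/2! · (f^{(1)}(20) − f^{(1)}(7)) = 1/12 · (0.214892 − 0.637289) = -0.0351997.
Running total after k=1: 121.883.
Correction k=2: B_{4}/4! · (f^{(3)}(20) − f^{(3)}(7)) = −1/720 · (0.00119916 − 0.00207073) = 1.21051e-06.

S_2 ≈ 121.883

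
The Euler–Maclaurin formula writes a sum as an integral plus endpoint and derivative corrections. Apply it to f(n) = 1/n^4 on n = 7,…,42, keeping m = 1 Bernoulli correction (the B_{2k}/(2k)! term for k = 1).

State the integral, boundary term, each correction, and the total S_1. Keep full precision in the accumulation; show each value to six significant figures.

S_1 ≈ 0.00119556

Integral: ∫_7^42 1/x^4 dx = 0.000967318.
Endpoint term: (f(7) + f(42))/2 = (0.000416493 + 3.21368e-07)/2 = 0.000208407.
Integral + boundary = 0.00117573.
Correction k=1: B_{2}/2! · (f^{(1)}(42) − f^{(1)}(7)) = 1/12 · (-3.06065e-08 − (-0.000237996)) = 1.98305e-05.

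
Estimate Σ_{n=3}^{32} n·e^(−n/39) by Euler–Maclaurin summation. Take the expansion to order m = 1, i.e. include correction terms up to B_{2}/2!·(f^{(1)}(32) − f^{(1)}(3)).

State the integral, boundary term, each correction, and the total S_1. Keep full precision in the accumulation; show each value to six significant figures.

Integral: ∫_3^32 x·e^(−x/39) dx = 297.794.
Endpoint term: (f(3) + f(32))/2 = (2.77788 + 14.0866)/2 = 8.43224.
Running total after boundary: 306.226.
Correction k=1: B_{2}/2! · (f^{(1)}(32) − f^{(1)}(3)) = 1/12 · (0.0790113 − 0.854733) = -0.0646435.

S_1 ≈ 306.162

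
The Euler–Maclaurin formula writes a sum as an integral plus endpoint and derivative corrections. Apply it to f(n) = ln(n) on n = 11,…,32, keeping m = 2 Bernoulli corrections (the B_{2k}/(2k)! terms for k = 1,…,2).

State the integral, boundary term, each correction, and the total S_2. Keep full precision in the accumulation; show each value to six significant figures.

∫_11^32 ln(x) dx evaluates to 63.5267.
Endpoint term: (f(11) + f(32))/2 = (2.39790 + 3.46574)/2 = 2.93182.
Running total after boundary: 66.4585.
Order-1 term: 1/12 · (0.0312500 − 0.0909091) = -0.00497159.
Running total after k=1: 66.4535.
Order-2 term: −1/720 · (6.10352e-05 − 0.00150263) = 2.00221e-06.

S_2 ≈ 66.4535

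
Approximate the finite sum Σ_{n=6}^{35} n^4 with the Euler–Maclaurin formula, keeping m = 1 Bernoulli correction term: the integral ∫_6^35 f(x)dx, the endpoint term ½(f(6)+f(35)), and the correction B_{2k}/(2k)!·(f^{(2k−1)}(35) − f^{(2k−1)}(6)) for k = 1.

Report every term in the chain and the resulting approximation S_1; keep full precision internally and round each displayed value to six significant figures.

∫_6^35 x^4 dx evaluates to 1.05028e+07.
Endpoint term: (f(6) + f(35))/2 = (1296.00 + 1.50062e+06)/2 = 750960.
So far: 1.12538e+07.
k=1: B_{2}/(2)! × [f^{(1)}(35) − f^{(1)}(6)] = 1/12 × (171500 − 864.000) = 14219.7.

S_1 ≈ 1.12680e+07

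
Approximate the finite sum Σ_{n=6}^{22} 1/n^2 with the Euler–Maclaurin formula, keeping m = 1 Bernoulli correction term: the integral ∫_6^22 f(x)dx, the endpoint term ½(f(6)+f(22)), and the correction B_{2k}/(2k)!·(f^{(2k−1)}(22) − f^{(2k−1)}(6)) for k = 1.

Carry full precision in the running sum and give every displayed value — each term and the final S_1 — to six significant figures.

Integral: ∫_6^22 1/x^2 dx = 0.121212.
Endpoint term: (f(6) + f(22))/2 = (0.0277778 + 0.00206612)/2 = 0.0149219.
Running total after boundary: 0.136134.
k=1: B_{2}/(2)! × [f^{(1)}(22) − f^{(1)}(6)] = 1/12 × (-0.000187829 − (-0.00925926)) = 0.000755953.

S_1 ≈ 0.136890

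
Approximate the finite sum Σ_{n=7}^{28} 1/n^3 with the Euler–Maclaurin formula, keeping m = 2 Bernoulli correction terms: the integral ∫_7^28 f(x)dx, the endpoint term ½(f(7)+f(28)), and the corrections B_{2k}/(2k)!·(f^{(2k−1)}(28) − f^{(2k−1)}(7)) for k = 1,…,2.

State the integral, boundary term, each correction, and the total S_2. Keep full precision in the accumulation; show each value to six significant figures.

Integral: ∫_7^28 1/x^3 dx = 0.00956633.
Endpoint term: (f(7) + f(28))/2 = (0.00291545 + 4.55539e-05)/2 = 0.00148050.
Integral + boundary = 0.0110468.
k=1: B_{2}/(2)! × [f^{(1)}(28) − f^{(1)}(7)] = 1/12 × (-4.88078e-06 − (-0.00124948)) = 0.000103717.
Partial sum through k=1: 0.0111505.
k=2: B_{4}/(4)! × [f^{(3)}(28) − f^{(3)}(7)] = −1/720 × (-1.24510e-07 − (-0.000509992)) = -7.08149e-07.

S_2 ≈ 0.0111498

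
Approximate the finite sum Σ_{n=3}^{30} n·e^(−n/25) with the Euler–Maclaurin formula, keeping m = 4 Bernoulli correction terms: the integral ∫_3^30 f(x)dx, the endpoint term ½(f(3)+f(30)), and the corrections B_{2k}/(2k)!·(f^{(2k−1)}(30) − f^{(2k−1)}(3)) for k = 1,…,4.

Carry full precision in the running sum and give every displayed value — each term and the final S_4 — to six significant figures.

S_4 ≈ 212.481

The integral term ∫_3^30 x·e^(−x/25) dx = 206.702.
Endpoint term: (f(3) + f(30))/2 = (2.66076 + 9.03583)/2 = 5.84829.
So far: 212.551.
Order-1 term: 1/12 · (-0.0602388 − 0.780490) = -0.0700607.
Partial sum through k=1: 212.480.
Order-2 term: −1/720 · (0.000867439 − 0.00408693) = 4.47151e-06.
Partial sum through k=2: 212.481.
Order-3 term: 1/30240 · (2.93002e-06 − 1.10801e-05) = -2.69514e-10.
Partial sum through k=3: 212.481.
Order-4 term: −1/1209600 · (7.15541e-09 − 2.49938e-08) = 1.47474e-14.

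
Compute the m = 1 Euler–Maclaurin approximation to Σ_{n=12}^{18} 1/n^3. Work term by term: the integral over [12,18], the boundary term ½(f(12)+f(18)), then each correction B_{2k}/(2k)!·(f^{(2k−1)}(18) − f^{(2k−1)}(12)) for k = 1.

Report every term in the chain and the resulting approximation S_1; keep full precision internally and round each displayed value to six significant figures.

Integral: ∫_12^18 1/x^3 dx = 0.00192901.
½[f(12) + f(18)] = ½[0.000578704 + 0.000171468] = 0.000375086.
So far: 0.00230410.
Order-1 term: 1/12 · (-2.85780e-05 − (-0.000144676)) = 9.67483e-06.

S_1 ≈ 0.00231377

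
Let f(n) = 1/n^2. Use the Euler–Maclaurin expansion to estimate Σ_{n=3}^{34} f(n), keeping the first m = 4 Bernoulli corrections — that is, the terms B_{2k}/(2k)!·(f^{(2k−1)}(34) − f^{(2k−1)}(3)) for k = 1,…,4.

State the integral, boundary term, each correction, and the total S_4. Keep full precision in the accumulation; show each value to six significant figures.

S_4 ≈ 0.365950

The integral term ∫_3^34 1/x^2 dx = 0.303922.
Endpoint term: (f(3) + f(34))/2 = (0.111111 + 0.000865052)/2 = 0.0559881.
Integral + boundary = 0.359910.
Order-1 term: 1/12 · (-5.08854e-05 − (-0.0740741)) = 0.00616860.
After k=1: 0.366078.
Order-2 term: −1/720 · (-5.28222e-07 − (-0.0987654)) = -0.000137173.
After k=2: 0.365941.
Order-3 term: 1/30240 · (-1.37082e-08 − (-0.329218)) = 1.08868e-05.
After k=3: 0.365952.
Order-4 term: −1/1209600 · (-6.64065e-10 − (-2.04847)) = -1.69351e-06.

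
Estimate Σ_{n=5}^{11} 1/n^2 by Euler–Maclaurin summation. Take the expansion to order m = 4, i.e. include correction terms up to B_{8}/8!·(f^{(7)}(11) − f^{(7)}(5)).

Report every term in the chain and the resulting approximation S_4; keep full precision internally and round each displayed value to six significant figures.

∫_5^11 1/x^2 dx evaluates to 0.109091.
Boundary: ½(f(5) + f(11)) = ½(0.0400000 + 0.00826446) = 0.0241322.
So far: 0.133223.
k=1: B_{2}/(2)! × [f^{(1)}(11) − f^{(1)}(5)] = 1/12 × (-0.00150263 − (-0.0160000)) = 0.00120811.
Partial sum through k=1: 0.134431.
k=2: B_{4}/(4)! × [f^{(3)}(11) − f^{(3)}(5)] = −1/720 × (-0.000149021 − (-0.00768000)) = -1.04597e-05.
Partial sum through k=2: 0.134421.
k=3: B_{6}/(6)! × [f^{(5)}(11) − f^{(5)}(5)] = 1/30240 × (-3.69474e-05 − (-0.00921600)) = 3.03540e-07.
Partial sum through k=3: 0.134421.
k=4: B_{8}/(8)! × [f^{(7)}(11) − f^{(7)}(5)] = −1/1209600 × (-1.70996e-05 − (-0.0206438)) = -1.70525e-08.

S_4 ≈ 0.134421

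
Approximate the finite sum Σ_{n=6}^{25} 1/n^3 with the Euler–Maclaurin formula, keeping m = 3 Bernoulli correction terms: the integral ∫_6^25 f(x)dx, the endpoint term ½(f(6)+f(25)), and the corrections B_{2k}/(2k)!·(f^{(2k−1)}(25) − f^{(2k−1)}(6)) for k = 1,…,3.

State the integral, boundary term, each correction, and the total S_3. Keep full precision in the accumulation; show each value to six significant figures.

Integral: ∫_6^25 1/x^3 dx = 0.0130889.
½[f(6) + f(25)] = ½[0.00462963 + 6.40000e-05] = 0.00234681.
Running total after boundary: 0.0154357.
Correction k=1: B_{2}/2! · (f^{(1)}(25) − f^{(1)}(6)) = 1/12 · (-7.68000e-06 − (-0.00231481)) = 0.000192261.
Partial sum through k=1: 0.0156280.
Correction k=2: B_{4}/4! · (f^{(3)}(25) − f^{(3)}(6)) = −1/720 · (-2.45760e-07 − (-0.00128601)) = -1.78578e-06.
Partial sum through k=2: 0.0156262.
Correction k=3: B_{6}/6! · (f^{(5)}(25) − f^{(5)}(6)) = 1/30240 · (-1.65151e-08 − (-0.00150034)) = 4.96140e-08.

S_3 ≈ 0.0156262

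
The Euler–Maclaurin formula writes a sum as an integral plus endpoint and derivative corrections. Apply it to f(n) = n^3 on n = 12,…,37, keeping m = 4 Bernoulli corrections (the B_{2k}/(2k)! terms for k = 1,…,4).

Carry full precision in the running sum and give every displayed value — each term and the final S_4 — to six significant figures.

S_4 ≈ 489853

The integral term ∫_12^37 x^3 dx = 463356.
½[f(12) + f(37)] = ½[1728.00 + 50653.0] = 26190.5.
Integral + boundary = 489547.
Correction k=1: B_{2}/2! · (f^{(1)}(37) − f^{(1)}(12)) = 1/12 · (4107.00 − 432.000) = 306.250.
Partial sum through k=1: 489853.
Correction k=2: B_{4}/4! · (f^{(3)}(37) − f^{(3)}(12)) = −1/720 · (6.00000 − 6.00000) = 0.00000.
Partial sum through k=2: 489853.
Correction k=3: B_{6}/6! · (f^{(5)}(37) − f^{(5)}(12)) = 1/30240 · (0.00000 − 0.00000) = 0.00000.
Partial sum through k=3: 489853.
Correction k=4: B_{8}/8! · (f^{(7)}(37) − f^{(7)}(12)) = −1/1209600 · (0.00000 − 0.00000) = 0.00000.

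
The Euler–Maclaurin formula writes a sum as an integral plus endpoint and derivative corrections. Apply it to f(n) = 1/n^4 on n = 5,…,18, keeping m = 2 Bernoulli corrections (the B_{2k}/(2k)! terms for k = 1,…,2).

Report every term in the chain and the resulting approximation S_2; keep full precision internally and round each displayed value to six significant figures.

S_2 ≈ 0.00351863

Integral: ∫_5^18 1/x^4 dx = 0.00260951.
Endpoint term: (f(5) + f(18))/2 = (0.00160000 + 9.52599e-06)/2 = 0.000804763.
Running total after boundary: 0.00341427.
Order-1 term: 1/12 · (-2.11689e-06 − (-0.00128000)) = 0.000106490.
Partial sum through k=1: 0.00352076.
Order-2 term: −1/720 · (-1.96008e-07 − (-0.00153600)) = -2.13306e-06.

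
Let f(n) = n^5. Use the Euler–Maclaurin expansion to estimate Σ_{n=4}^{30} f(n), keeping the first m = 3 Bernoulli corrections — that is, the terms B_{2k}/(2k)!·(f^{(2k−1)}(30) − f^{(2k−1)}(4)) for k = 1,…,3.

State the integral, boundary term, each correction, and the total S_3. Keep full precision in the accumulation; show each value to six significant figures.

S_3 ≈ 1.33987e+08

∫_4^30 x^5 dx evaluates to 1.21499e+08.
½[f(4) + f(30)] = ½[1024.00 + 2.43000e+07] = 1.21505e+07.
Integral + boundary = 1.33650e+08.
Order-1 term: 1/12 · (4.05000e+06 − 1280.00) = 337393.
Running total after k=1: 1.33987e+08.
Order-2 term: −1/720 · (54000.0 − 960.000) = -73.6667.
Running total after k=2: 1.33987e+08.
Order-3 term: 1/30240 · (120.000 − 120.000) = 0.00000.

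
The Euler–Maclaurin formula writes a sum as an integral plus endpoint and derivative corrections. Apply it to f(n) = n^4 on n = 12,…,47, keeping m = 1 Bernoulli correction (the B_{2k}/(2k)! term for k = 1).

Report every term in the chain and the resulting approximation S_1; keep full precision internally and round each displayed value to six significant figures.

The integral term ∫_12^47 x^4 dx = 4.58192e+07.
Endpoint term: (f(12) + f(47))/2 = (20736.0 + 4.87968e+06)/2 = 2.45021e+06.
So far: 4.82694e+07.
k=1: B_{2}/(2)! × [f^{(1)}(47) − f^{(1)}(12)] = 1/12 × (415292 − 6912.00) = 34031.7.

S_1 ≈ 4.83035e+07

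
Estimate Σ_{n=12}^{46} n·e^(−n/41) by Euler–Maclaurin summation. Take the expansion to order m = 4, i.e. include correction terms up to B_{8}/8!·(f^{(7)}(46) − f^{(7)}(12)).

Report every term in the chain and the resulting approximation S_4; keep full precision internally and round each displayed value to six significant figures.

The integral term ∫_12^46 x·e^(−x/41) dx = 460.049.
½[f(12) + f(46)] = ½[8.95510 + 14.9796] = 11.9674.
Running total after boundary: 472.016.
k=1: B_{2}/(2)! × [f^{(1)}(46) − f^{(1)}(12)] = 1/12 × (-0.0397127 − 0.527842) = -0.0472962.
Partial sum through k=1: 471.969.
k=2: B_{4}/(4)! × [f^{(3)}(46) − f^{(3)}(12)] = −1/720 × (0.000363816 − 0.00120188) = 1.16398e-06.
Partial sum through k=2: 471.969.
k=3: B_{6}/(6)! × [f^{(5)}(46) − f^{(5)}(12)] = 1/30240 × (4.46911e-07 − 1.24316e-06) = -2.63310e-11.
Partial sum through k=3: 471.969.
k=4: B_{8}/(8)! × [f^{(7)}(46) − f^{(7)}(12)] = −1/1209600 × (4.02970e-10 − 1.05374e-09) = 5.38008e-16.

S_4 ≈ 471.969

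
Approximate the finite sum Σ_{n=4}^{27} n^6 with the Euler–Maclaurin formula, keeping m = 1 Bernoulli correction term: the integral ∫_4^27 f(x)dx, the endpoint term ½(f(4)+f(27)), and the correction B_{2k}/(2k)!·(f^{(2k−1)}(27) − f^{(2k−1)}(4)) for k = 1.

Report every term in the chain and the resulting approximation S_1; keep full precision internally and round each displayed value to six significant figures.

The integral term ∫_4^27 x^6 dx = 1.49433e+09.
Boundary: ½(f(4) + f(27)) = ½(4096.00 + 3.87420e+08) = 1.93712e+08.
So far: 1.68805e+09.
Correction k=1: B_{2}/2! · (f^{(1)}(27) − f^{(1)}(4)) = 1/12 · (8.60934e+07 − 6144.00) = 7.17394e+06.

S_1 ≈ 1.69522e+09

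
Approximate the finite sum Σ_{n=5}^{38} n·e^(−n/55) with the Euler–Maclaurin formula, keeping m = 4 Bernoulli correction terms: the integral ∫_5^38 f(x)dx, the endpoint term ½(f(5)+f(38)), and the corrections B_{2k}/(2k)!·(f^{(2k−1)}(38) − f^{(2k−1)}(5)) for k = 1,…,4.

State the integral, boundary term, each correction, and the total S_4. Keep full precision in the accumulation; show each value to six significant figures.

S_4 ≈ 461.750

∫_5^38 x·e^(−x/55) dx evaluates to 450.002.
Boundary: ½(f(5) + f(38)) = ½(4.56550 + 19.0426) = 11.8040.
Running total after boundary: 461.806.
Order-1 term: 1/12 · (0.154892 − 0.830092) = -0.0562667.
Partial sum through k=1: 461.750.
Order-2 term: −1/720 · (0.000382523 − 0.000878113) = 6.88320e-07.
Partial sum through k=2: 461.750.
Order-3 term: 1/30240 · (2.35981e-07 − 4.89857e-07) = -8.39536e-12.
Partial sum through k=3: 461.750.
Order-4 term: −1/1209600 · (1.14217e-10 − 2.27910e-10) = 9.39918e-17.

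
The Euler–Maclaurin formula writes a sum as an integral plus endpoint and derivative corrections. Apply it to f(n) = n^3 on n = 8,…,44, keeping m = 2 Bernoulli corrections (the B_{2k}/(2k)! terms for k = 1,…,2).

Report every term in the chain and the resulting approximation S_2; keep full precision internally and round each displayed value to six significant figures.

∫_8^44 x^3 dx evaluates to 936000.
Boundary: ½(f(8) + f(44)) = ½(512.000 + 85184.0) = 42848.0.
Running total after boundary: 978848.
Order-1 term: 1/12 · (5808.00 − 192.000) = 468.000.
After k=1: 979316.
Order-2 term: −1/720 · (6.00000 − 6.00000) = 0.00000.

S_2 ≈ 979316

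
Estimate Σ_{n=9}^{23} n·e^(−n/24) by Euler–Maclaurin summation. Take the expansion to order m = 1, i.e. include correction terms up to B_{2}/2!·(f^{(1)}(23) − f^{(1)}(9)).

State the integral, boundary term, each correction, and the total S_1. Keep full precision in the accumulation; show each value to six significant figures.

S_1 ≈ 119.178

∫_9^23 x·e^(−x/24) dx evaluates to 111.709.
Boundary: ½(f(9) + f(23)) = ½(6.18560 + 8.82123) = 7.50341.
So far: 119.213.
Order-1 term: 1/12 · (0.0159805 − 0.429556) = -0.0344646.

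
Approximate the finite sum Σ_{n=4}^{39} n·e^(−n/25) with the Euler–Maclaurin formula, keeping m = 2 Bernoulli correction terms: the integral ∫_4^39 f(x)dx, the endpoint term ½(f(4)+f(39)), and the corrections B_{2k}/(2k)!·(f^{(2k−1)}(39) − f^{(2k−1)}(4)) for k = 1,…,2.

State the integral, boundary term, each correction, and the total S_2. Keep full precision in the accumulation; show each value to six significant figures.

∫_4^39 x·e^(−x/25) dx evaluates to 281.587.
Boundary: ½(f(4) + f(39)) = ½(3.40858 + 8.19531) = 5.80194.
So far: 287.388.
Correction k=1: B_{2}/2! · (f^{(1)}(39) − f^{(1)}(4)) = 1/12 · (-0.117676 − 0.715801) = -0.0694564.
After k=1: 287.319.
Correction k=2: B_{4}/4! · (f^{(3)}(39) − f^{(3)}(4)) = −1/720 · (0.000484154 − 0.00387214) = 4.70554e-06.

S_2 ≈ 287.319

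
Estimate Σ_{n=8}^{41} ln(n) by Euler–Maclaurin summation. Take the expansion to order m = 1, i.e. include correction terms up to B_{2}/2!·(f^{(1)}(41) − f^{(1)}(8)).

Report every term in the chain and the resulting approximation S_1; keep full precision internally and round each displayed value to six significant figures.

Integral: ∫_8^41 ln(x) dx = 102.621.
Endpoint term: (f(8) + f(41))/2 = (2.07944 + 3.71357)/2 = 2.89651.
Running total after boundary: 105.517.
k=1: B_{2}/(2)! × [f^{(1)}(41) − f^{(1)}(8)] = 1/12 × (0.0243902 − 0.125000) = -0.00838415.

S_1 ≈ 105.509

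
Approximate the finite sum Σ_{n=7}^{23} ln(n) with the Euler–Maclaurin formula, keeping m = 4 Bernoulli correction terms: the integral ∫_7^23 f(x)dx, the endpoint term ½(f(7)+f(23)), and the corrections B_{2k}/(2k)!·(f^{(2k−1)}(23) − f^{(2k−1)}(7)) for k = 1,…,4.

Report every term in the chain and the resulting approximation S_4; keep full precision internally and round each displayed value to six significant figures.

∫_7^23 ln(x) dx evaluates to 42.4950.
Boundary: ½(f(7) + f(23)) = ½(1.94591 + 3.13549) = 2.54070.
Integral + boundary = 45.0357.
Correction k=1: B_{2}/2! · (f^{(1)}(23) − f^{(1)}(7)) = 1/12 · (0.0434783 − 0.142857) = -0.00828157.
After k=1: 45.0274.
Correction k=2: B_{4}/4! · (f^{(3)}(23) − f^{(3)}(7)) = −1/720 · (0.000164379 − 0.00583090) = 7.87017e-06.
After k=2: 45.0274.
Correction k=3: B_{6}/6! · (f^{(5)}(23) − f^{(5)}(7)) = 1/30240 · (3.72883e-06 − 0.00142798) = -4.70981e-08.
After k=3: 45.0274.
Correction k=4: B_{8}/8! · (f^{(7)}(23) − f^{(7)}(7)) = −1/1209600 · (2.11465e-07 − 0.000874271) = 7.22602e-10.

S_4 ≈ 45.0274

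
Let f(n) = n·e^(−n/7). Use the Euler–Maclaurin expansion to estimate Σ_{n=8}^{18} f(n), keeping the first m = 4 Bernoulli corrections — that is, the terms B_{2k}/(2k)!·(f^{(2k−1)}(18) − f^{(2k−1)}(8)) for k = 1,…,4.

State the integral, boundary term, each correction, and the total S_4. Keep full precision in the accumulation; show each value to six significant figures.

Integral: ∫_8^18 x·e^(−x/7) dx = 20.1106.
½[f(8) + f(18)] = ½[2.55125 + 1.37567] = 1.96346.
Integral + boundary = 22.0741.
k=1: B_{2}/(2)! × [f^{(1)}(18) − f^{(1)}(8)] = 1/12 × (-0.120098 − (-0.0455581)) = -0.00621170.
Running total after k=1: 22.0678.
k=2: B_{4}/(4)! × [f^{(3)}(18) − f^{(3)}(8)] = −1/720 × (0.000668451 − 0.0120868) = 1.58589e-05.
Running total after k=2: 22.0679.
k=3: B_{6}/(6)! × [f^{(5)}(18) − f^{(5)}(8)] = 1/30240 × (7.73039e-05 − 0.000512315) = -1.43853e-08.
Running total after k=3: 22.0679.
k=4: B_{8}/(8)! × [f^{(7)}(18) − f^{(7)}(8)] = −1/1209600 × (2.87686e-06 − 1.58767e-05) = 1.07472e-11.

S_4 ≈ 22.0679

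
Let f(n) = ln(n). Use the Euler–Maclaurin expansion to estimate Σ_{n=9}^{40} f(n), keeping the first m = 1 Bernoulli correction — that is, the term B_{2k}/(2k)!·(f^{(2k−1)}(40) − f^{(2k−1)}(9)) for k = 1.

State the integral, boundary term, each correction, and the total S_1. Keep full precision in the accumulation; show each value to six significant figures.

Integral: ∫_9^40 ln(x) dx = 96.7802.
Boundary: ½(f(9) + f(40)) = ½(2.19722 + 3.68888) = 2.94305.
Running total after boundary: 99.7232.
k=1: B_{2}/(2)! × [f^{(1)}(40) − f^{(1)}(9)] = 1/12 × (0.0250000 − 0.111111) = -0.00717593.

S_1 ≈ 99.7160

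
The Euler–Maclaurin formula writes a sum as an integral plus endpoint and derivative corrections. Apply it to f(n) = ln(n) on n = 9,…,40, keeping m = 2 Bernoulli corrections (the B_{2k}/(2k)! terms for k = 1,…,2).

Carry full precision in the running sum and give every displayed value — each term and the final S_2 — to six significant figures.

S_2 ≈ 99.7160

The integral term ∫_9^40 ln(x) dx = 96.7802.
½[f(9) + f(40)] = ½[2.19722 + 3.68888] = 2.94305.
Integral + boundary = 99.7232.
Correction k=1: B_{2}/2! · (f^{(1)}(40) − f^{(1)}(9)) = 1/12 · (0.0250000 − 0.111111) = -0.00717593.
Running total after k=1: 99.7160.
Correction k=2: B_{4}/4! · (f^{(3)}(40) − f^{(3)}(9)) = −1/720 · (3.12500e-05 − 0.00274348) = 3.76699e-06.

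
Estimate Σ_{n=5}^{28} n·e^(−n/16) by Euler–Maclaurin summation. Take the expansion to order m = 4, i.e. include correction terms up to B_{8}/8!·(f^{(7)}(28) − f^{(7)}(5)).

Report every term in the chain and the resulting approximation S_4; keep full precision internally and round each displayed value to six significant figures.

S_4 ≈ 127.695

Integral: ∫_5^28 x·e^(−x/16) dx = 123.486.
Boundary: ½(f(5) + f(28)) = ½(3.65808 + 4.86567) = 4.26187.
Running total after boundary: 127.748.
k=1: B_{2}/(2)! × [f^{(1)}(28) − f^{(1)}(5)] = 1/12 × (-0.130330 − 0.502986) = -0.0527764.
Partial sum through k=1: 127.695.
k=2: B_{4}/(4)! × [f^{(3)}(28) − f^{(3)}(5)] = −1/720 × (0.000848506 − 0.00768054) = 9.48893e-06.
Partial sum through k=2: 127.695.
k=3: B_{6}/(6)! × [f^{(5)}(28) − f^{(5)}(5)] = 1/30240 × (8.61763e-06 − 5.23292e-05) = -1.44549e-09.
Partial sum through k=3: 127.695.
k=4: B_{8}/(8)! × [f^{(7)}(28) − f^{(7)}(5)] = −1/1209600 × (5.43781e-08 − 2.91626e-07) = 1.96138e-13.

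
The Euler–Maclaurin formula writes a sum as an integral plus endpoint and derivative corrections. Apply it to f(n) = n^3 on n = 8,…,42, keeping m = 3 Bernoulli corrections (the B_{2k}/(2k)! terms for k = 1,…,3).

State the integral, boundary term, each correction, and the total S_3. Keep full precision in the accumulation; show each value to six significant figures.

The integral term ∫_8^42 x^3 dx = 776900.
½[f(8) + f(42)] = ½[512.000 + 74088.0] = 37300.0.
So far: 814200.
Order-1 term: 1/12 · (5292.00 − 192.000) = 425.000.
After k=1: 814625.
Order-2 term: −1/720 · (6.00000 − 6.00000) = 0.00000.
After k=2: 814625.
Order-3 term: 1/30240 · (0.00000 − 0.00000) = 0.00000.

S_3 ≈ 814625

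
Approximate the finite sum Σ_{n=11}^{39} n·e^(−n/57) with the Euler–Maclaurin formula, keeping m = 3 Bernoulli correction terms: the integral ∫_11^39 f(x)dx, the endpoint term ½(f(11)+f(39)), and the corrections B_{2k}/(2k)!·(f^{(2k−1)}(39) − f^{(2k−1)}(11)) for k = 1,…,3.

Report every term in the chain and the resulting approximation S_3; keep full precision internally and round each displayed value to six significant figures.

∫_11^39 x·e^(−x/57) dx evaluates to 435.188.
Endpoint term: (f(11) + f(39))/2 = (9.06946 + 19.6750)/2 = 14.3723.
Integral + boundary = 449.560.
Order-1 term: 1/12 · (0.159312 − 0.665383) = -0.0421726.
Partial sum through k=1: 449.518.
Order-2 term: −1/720 · (0.000359584 − 0.000712335) = 4.89932e-07.
Partial sum through k=2: 449.518.
Order-3 term: 1/30240 · (2.06259e-07 − 3.75461e-07) = -5.59533e-12.

S_3 ≈ 449.518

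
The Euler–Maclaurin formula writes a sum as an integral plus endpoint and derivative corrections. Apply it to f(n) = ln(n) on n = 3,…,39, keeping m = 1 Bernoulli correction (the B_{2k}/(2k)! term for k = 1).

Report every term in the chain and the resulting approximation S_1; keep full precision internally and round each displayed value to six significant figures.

Integral: ∫_3^39 ln(x) dx = 103.583.
½[f(3) + f(39)] = ½[1.09861 + 3.66356] = 2.38109.
Running total after boundary: 105.964.
k=1: B_{2}/(2)! × [f^{(1)}(39) − f^{(1)}(3)] = 1/12 × (0.0256410 − 0.333333) = -0.0256410.

S_1 ≈ 105.939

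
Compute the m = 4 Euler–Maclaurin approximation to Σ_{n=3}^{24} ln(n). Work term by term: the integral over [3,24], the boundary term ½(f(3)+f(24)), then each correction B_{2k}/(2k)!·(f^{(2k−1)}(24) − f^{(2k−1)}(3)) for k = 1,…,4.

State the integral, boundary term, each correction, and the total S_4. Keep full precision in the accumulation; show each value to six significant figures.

∫_3^24 ln(x) dx evaluates to 51.9775.
Boundary: ½(f(3) + f(24)) = ½(1.09861 + 3.17805) = 2.13833.
Running total after boundary: 54.1158.
Order-1 term: 1/12 · (0.0416667 − 0.333333) = -0.0243056.
Running total after k=1: 54.0915.
Order-2 term: −1/720 · (0.000144676 − 0.0740741) = 0.000102680.
Running total after k=2: 54.0916.
Order-3 term: 1/30240 · (3.01408e-06 − 0.0987654) = -3.26595e-06.
Running total after k=3: 54.0916.
Order-4 term: −1/1209600 · (1.56983e-07 − 0.329218) = 2.72171e-07.

S_4 ≈ 54.0916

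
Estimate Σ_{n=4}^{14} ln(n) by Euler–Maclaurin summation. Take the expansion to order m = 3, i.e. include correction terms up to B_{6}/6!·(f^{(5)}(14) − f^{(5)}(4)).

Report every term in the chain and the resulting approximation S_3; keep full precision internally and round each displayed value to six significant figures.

S_3 ≈ 23.3995

Integral: ∫_4^14 ln(x) dx = 21.4016.
Endpoint term: (f(4) + f(14))/2 = (1.38629 + 2.63906)/2 = 2.01268.
Integral + boundary = 23.4143.
k=1: B_{2}/(2)! × [f^{(1)}(14) − f^{(1)}(4)] = 1/12 × (0.0714286 − 0.250000) = -0.0148810.
After k=1: 23.3994.
k=2: B_{4}/(4)! × [f^{(3)}(14) − f^{(3)}(4)] = −1/720 × (0.000728863 − 0.0312500) = 4.23905e-05.
After k=2: 23.3995.
k=3: B_{6}/(6)! × [f^{(5)}(14) − f^{(5)}(4)] = 1/30240 × (4.46243e-05 − 0.0234375) = -7.73574e-07.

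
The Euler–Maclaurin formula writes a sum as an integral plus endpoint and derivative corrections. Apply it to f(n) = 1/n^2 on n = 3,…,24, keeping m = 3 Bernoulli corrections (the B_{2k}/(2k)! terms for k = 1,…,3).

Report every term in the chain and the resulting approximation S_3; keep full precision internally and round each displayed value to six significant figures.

The integral term ∫_3^24 1/x^2 dx = 0.291667.
Endpoint term: (f(3) + f(24))/2 = (0.111111 + 0.00173611)/2 = 0.0564236.
Integral + boundary = 0.348090.
Correction k=1: B_{2}/2! · (f^{(1)}(24) − f^{(1)}(3)) = 1/12 · (-0.000144676 − (-0.0740741)) = 0.00616078.
After k=1: 0.354251.
Correction k=2: B_{4}/4! · (f^{(3)}(24) − f^{(3)}(3)) = −1/720 · (-3.01408e-06 − (-0.0987654)) = -0.000137170.
After k=2: 0.354114.
Correction k=3: B_{6}/6! · (f^{(5)}(24) − f^{(5)}(3)) = 1/30240 · (-1.56983e-07 − (-0.329218)) = 1.08868e-05.

S_3 ≈ 0.354125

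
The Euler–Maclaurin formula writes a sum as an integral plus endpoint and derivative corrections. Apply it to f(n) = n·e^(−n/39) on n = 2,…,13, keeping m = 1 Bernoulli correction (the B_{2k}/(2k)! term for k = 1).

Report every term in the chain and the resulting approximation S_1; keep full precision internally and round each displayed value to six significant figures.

∫_2^13 x·e^(−x/39) dx evaluates to 65.9416.
½[f(2) + f(13)] = ½[1.90002 + 9.31491] = 5.60746.
Integral + boundary = 71.5490.
Correction k=1: B_{2}/2! · (f^{(1)}(13) − f^{(1)}(2)) = 1/12 · (0.477688 − 0.901292) = -0.0353004.

S_1 ≈ 71.5137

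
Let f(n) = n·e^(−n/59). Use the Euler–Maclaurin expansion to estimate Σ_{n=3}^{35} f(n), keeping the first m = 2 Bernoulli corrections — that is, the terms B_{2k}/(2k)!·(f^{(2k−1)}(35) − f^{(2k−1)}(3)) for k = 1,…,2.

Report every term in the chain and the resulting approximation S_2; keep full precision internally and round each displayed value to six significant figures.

Integral: ∫_3^35 x·e^(−x/59) dx = 412.235.
Boundary: ½(f(3) + f(35)) = ½(2.85127 + 19.3391) = 11.0952.
Integral + boundary = 423.330.
k=1: B_{2}/(2)! × [f^{(1)}(35) − f^{(1)}(3)] = 1/12 × (0.224764 − 0.902097) = -0.0564444.
Running total after k=1: 423.274.
k=2: B_{4}/(4)! × [f^{(3)}(35) − f^{(3)}(3)] = −1/720 × (0.000382032 − 0.000805212) = 5.87750e-07.

S_2 ≈ 423.274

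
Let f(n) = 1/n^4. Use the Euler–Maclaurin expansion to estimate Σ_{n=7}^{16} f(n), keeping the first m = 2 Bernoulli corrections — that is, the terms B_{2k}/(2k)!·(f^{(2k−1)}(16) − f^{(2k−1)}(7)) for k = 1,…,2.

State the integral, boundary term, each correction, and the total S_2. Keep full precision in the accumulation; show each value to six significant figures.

Integral: ∫_7^16 1/x^4 dx = 0.000890437.
Boundary: ½(f(7) + f(16)) = ½(0.000416493 + 1.52588e-05) = 0.000215876.
So far: 0.00110631.
Correction k=1: B_{2}/2! · (f^{(1)}(16) − f^{(1)}(7)) = 1/12 · (-3.81470e-06 − (-0.000237996)) = 1.95151e-05.
After k=1: 0.00112583.
Correction k=2: B_{4}/4! · (f^{(3)}(16) − f^{(3)}(7)) = −1/720 · (-4.47035e-07 − (-0.000145712)) = -2.01757e-07.

S_2 ≈ 0.00112563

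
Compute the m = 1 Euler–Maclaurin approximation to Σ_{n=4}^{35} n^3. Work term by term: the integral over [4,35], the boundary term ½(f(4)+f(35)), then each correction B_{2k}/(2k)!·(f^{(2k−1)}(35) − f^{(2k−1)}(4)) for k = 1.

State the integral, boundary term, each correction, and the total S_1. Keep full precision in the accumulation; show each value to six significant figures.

S_1 ≈ 396864

The integral term ∫_4^35 x^3 dx = 375092.
½[f(4) + f(35)] = ½[64.0000 + 42875.0] = 21469.5.
Integral + boundary = 396562.
k=1: B_{2}/(2)! × [f^{(1)}(35) − f^{(1)}(4)] = 1/12 × (3675.00 − 48.0000) = 302.250.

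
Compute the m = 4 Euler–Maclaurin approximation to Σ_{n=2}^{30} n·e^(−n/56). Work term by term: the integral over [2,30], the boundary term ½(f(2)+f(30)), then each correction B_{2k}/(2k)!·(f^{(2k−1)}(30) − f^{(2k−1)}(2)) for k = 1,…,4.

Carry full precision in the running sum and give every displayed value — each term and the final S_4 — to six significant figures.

S_4 ≈ 325.166

∫_2^30 x·e^(−x/56) dx evaluates to 315.478.
Boundary: ½(f(2) + f(30)) = ½(1.92983 + 17.5575) = 9.74368.
Integral + boundary = 325.221.
Order-1 term: 1/12 · (0.271724 − 0.930455) = -0.0548942.
After k=1: 325.166.
Order-2 term: −1/720 · (0.000459893 − 0.000912081) = 6.28038e-07.
After k=2: 325.166.
Order-3 term: 1/30240 · (2.65670e-07 − 4.87073e-07) = -7.32154e-12.
After k=3: 325.166.
Order-4 term: −1/1209600 · (1.22669e-10 − 2.17890e-10) = 7.87214e-17.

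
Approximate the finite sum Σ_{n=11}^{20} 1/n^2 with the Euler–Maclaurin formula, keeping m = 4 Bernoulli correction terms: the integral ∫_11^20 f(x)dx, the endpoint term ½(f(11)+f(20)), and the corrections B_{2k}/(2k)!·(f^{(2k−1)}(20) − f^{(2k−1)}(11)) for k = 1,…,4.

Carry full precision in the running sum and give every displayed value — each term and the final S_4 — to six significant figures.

S_4 ≈ 0.0463955

The integral term ∫_11^20 1/x^2 dx = 0.0409091.
Boundary: ½(f(11) + f(20)) = ½(0.00826446 + 0.00250000) = 0.00538223.
So far: 0.0462913.
Order-1 term: 1/12 · (-0.000250000 − (-0.00150263)) = 0.000104386.
After k=1: 0.0463957.
Order-2 term: −1/720 · (-7.50000e-06 − (-0.000149021)) = -1.96557e-07.
After k=2: 0.0463955.
Order-3 term: 1/30240 · (-5.62500e-07 − (-3.69474e-05)) = 1.20320e-09.
After k=3: 0.0463955.
Order-4 term: −1/1209600 · (-7.87500e-08 − (-1.70996e-05)) = -1.40715e-11.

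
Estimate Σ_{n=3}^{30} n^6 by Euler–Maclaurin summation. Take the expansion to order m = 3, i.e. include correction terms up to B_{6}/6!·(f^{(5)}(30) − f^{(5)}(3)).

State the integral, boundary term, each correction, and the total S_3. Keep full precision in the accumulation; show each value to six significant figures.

S_3 ≈ 3.50093e+09

The integral term ∫_3^30 x^6 dx = 3.12429e+09.
Boundary: ½(f(3) + f(30)) = ½(729.000 + 7.29000e+08) = 3.64500e+08.
So far: 3.48879e+09.
Order-1 term: 1/12 · (1.45800e+08 − 1458.00) = 1.21499e+07.
After k=1: 3.50094e+09.
Order-2 term: −1/720 · (3.24000e+06 − 3240.00) = -4495.50.
After k=2: 3.50093e+09.
Order-3 term: 1/30240 · (21600.0 − 2160.00) = 0.642857.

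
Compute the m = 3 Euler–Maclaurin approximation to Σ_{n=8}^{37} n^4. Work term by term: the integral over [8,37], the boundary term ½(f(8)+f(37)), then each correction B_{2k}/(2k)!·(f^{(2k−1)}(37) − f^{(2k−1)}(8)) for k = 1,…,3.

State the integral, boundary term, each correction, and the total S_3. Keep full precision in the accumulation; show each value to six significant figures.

S_3 ≈ 1.48181e+07

∫_8^37 x^4 dx evaluates to 1.38622e+07.
½[f(8) + f(37)] = ½[4096.00 + 1.87416e+06] = 939128.
Integral + boundary = 1.48014e+07.
Correction k=1: B_{2}/2! · (f^{(1)}(37) − f^{(1)}(8)) = 1/12 · (202612 − 2048.00) = 16713.7.
After k=1: 1.48181e+07.
Correction k=2: B_{4}/4! · (f^{(3)}(37) − f^{(3)}(8)) = −1/720 · (888.000 − 192.000) = -0.966667.
After k=2: 1.48181e+07.
Correction k=3: B_{6}/6! · (f^{(5)}(37) − f^{(5)}(8)) = 1/30240 · (0.00000 − 0.00000) = 0.00000.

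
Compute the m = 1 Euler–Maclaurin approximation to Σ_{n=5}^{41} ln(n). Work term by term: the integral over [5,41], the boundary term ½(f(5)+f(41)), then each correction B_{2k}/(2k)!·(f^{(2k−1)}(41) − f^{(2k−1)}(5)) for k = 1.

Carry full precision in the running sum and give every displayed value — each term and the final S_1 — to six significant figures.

S_1 ≈ 110.856

∫_5^41 ln(x) dx evaluates to 108.209.
½[f(5) + f(41)] = ½[1.60944 + 3.71357] = 2.66150.
Running total after boundary: 110.871.
Order-1 term: 1/12 · (0.0243902 − 0.200000) = -0.0146341.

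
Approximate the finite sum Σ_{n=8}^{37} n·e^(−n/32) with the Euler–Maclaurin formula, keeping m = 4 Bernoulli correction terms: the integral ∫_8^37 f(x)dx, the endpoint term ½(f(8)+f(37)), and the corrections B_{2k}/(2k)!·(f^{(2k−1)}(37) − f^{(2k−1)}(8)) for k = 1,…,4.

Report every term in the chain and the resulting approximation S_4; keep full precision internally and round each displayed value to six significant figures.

∫_8^37 x·e^(−x/32) dx evaluates to 302.087.
Boundary: ½(f(8) + f(37)) = ½(6.23041 + 11.6426) = 8.93649.
So far: 311.023.
k=1: B_{2}/(2)! × [f^{(1)}(37) − f^{(1)}(8)] = 1/12 × (-0.0491662 − 0.584101) = -0.0527722.
Partial sum through k=1: 310.971.
k=2: B_{4}/(4)! × [f^{(3)}(37) − f^{(3)}(8)] = −1/720 × (0.000566564 − 0.00209151) = 2.11797e-06.
Partial sum through k=2: 310.971.
k=3: B_{6}/(6)! × [f^{(5)}(37) − f^{(5)}(8)] = 1/30240 × (1.15346e-06 − 3.52793e-06) = -7.85209e-11.
Partial sum through k=3: 310.971.
k=4: B_{8}/(8)! × [f^{(7)}(37) − f^{(7)}(8)] = −1/1209600 × (1.71253e-09 − 4.89587e-09) = 2.63173e-15.

S_4 ≈ 310.971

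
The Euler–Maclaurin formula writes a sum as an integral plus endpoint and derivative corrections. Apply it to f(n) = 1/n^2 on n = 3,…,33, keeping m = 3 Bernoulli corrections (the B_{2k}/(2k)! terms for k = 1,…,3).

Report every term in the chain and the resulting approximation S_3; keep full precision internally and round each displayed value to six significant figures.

S_3 ≈ 0.365087

The integral term ∫_3^33 1/x^2 dx = 0.303030.
Boundary: ½(f(3) + f(33)) = ½(0.111111 + 0.000918274) = 0.0560147.
So far: 0.359045.
Order-1 term: 1/12 · (-5.56529e-05 − (-0.0740741)) = 0.00616820.
Running total after k=1: 0.365213.
Order-2 term: −1/720 · (-6.13256e-07 − (-0.0987654)) = -0.000137173.
Running total after k=2: 0.365076.
Order-3 term: 1/30240 · (-1.68941e-08 − (-0.329218)) = 1.08868e-05.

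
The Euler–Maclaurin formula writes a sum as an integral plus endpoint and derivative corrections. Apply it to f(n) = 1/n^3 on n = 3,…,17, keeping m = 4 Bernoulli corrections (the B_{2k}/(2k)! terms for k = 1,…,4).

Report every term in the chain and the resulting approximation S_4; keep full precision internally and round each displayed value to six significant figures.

S_4 ≈ 0.0754250

Integral: ∫_3^17 1/x^3 dx = 0.0538255.
Endpoint term: (f(3) + f(17))/2 = (0.0370370 + 0.000203542)/2 = 0.0186203.
Integral + boundary = 0.0724457.
Order-1 term: 1/12 · (-3.59191e-05 − (-0.0370370)) = 0.00308343.
Partial sum through k=1: 0.0755292.
Order-2 term: −1/720 · (-2.48575e-06 − (-0.0823045)) = -0.000114308.
Partial sum through k=2: 0.0754149.
Order-3 term: 1/30240 · (-3.61251e-07 − (-0.384088)) = 1.27013e-05.
Partial sum through k=3: 0.0754276.
Order-4 term: −1/1209600 · (-9.00003e-08 − (-3.07270)) = -2.54026e-06.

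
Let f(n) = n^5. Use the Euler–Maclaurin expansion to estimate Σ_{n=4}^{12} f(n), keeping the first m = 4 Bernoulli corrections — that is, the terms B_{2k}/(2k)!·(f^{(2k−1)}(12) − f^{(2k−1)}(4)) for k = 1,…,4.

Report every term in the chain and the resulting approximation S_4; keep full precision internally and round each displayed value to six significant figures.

∫_4^12 x^5 dx evaluates to 496981.
Endpoint term: (f(4) + f(12))/2 = (1024.00 + 248832)/2 = 124928.
Running total after boundary: 621909.
k=1: B_{2}/(2)! × [f^{(1)}(12) − f^{(1)}(4)] = 1/12 × (103680 − 1280.00) = 8533.33.
After k=1: 630443.
k=2: B_{4}/(4)! × [f^{(3)}(12) − f^{(3)}(4)] = −1/720 × (8640.00 − 960.000) = -10.6667.
After k=2: 630432.
k=3: B_{6}/(6)! × [f^{(5)}(12) − f^{(5)}(4)] = 1/30240 × (120.000 − 120.000) = 0.00000.
After k=3: 630432.
k=4: B_{8}/(8)! × [f^{(7)}(12) − f^{(7)}(4)] = −1/1209600 × (0.00000 − 0.00000) = 0.00000.

S_4 ≈ 630432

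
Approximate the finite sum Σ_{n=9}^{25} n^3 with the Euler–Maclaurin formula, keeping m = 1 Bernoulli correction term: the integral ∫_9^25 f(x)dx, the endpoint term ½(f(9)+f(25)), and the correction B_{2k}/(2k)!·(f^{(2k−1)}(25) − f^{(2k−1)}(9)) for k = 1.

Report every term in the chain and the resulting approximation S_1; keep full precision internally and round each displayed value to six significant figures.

S_1 ≈ 104329

Integral: ∫_9^25 x^3 dx = 96016.0.
Boundary: ½(f(9) + f(25)) = ½(729.000 + 15625.0) = 8177.00.
Integral + boundary = 104193.
Order-1 term: 1/12 · (1875.00 − 243.000) = 136.000.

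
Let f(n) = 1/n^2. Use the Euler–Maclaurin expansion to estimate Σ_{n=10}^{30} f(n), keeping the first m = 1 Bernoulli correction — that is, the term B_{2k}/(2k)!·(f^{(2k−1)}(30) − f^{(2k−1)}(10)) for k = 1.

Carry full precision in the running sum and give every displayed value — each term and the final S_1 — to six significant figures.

Integral: ∫_10^30 1/x^2 dx = 0.0666667.
Boundary: ½(f(10) + f(30)) = ½(0.0100000 + 0.00111111) = 0.00555556.
So far: 0.0722222.
Correction k=1: B_{2}/2! · (f^{(1)}(30) − f^{(1)}(10)) = 1/12 · (-7.40741e-05 − (-0.00200000)) = 0.000160494.

S_1 ≈ 0.0723827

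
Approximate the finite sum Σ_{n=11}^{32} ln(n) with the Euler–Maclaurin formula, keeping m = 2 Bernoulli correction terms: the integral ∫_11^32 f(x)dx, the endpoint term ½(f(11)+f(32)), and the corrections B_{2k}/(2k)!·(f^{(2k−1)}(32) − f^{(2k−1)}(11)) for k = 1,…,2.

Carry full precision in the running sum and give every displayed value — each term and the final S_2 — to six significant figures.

S_2 ≈ 66.4535

The integral term ∫_11^32 ln(x) dx = 63.5267.
Endpoint term: (f(11) + f(32))/2 = (2.39790 + 3.46574)/2 = 2.93182.
Integral + boundary = 66.4585.
Order-1 term: 1/12 · (0.0312500 − 0.0909091) = -0.00497159.
Running total after k=1: 66.4535.
Order-2 term: −1/720 · (6.10352e-05 − 0.00150263) = 2.00221e-06.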